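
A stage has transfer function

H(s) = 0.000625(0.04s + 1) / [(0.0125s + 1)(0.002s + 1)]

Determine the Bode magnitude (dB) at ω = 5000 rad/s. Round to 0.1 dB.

-74.0 dB

At ω = 5000 rad/s:
zero (1 + j5000·0.04) = 1 + j200 → |·| ≈ 200, ∠ ≈ 89.71°
pole (1 + j5000·0.0125) = 1 + j62.5 → |·| ≈ 62.508, ∠ ≈ 89.08°
pole (1 + j5000·0.002) = 1 + j10 → |·| ≈ 10.05, ∠ ≈ 84.29°
|H| = 0.000625 · 200 / (62.508 · 10.05) ≈ 0.00019898
Gain = 20 log₁₀(0.00019898) ≈ -74.02 dB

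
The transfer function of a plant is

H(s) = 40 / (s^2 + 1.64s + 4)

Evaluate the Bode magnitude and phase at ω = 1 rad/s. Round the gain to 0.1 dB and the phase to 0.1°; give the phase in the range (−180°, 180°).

At s = jω = j1:
quadratic: (j1)² + 1.64·j1 + 4 = 3 + j1.64 → |·| ≈ 3.419, ∠ ≈ 28.66°
|H| = 40 / 3.419 ≈ 11.699
Gain = 20 log₁₀(11.699) ≈ 21.36 dB
∠H = 0.00° − 28.66° = -28.66°

21.4 dB, -28.7°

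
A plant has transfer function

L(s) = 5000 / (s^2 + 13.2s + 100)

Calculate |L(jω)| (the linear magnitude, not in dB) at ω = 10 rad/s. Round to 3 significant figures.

At s = jω = j10:
quadratic: (j10)² + 13.2·j10 + 100 = 0 + j132 → |·| ≈ 132, ∠ ≈ 90.00°
|L| = 5000 / 132 ≈ 37.879

37.9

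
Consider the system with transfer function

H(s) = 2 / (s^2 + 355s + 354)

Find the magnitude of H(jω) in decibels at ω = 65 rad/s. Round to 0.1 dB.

-81.4 dB

Substitute s = j65:
Numerator: 2 = 2 + j0
Denominator: (j65)^2 + 355(j65) + 354 = -3871 + j23075
|N| = √(2² + 0²) ≈ 2, ∠N ≈ 0.00°
|D| = √(3871² + 23075²) ≈ 23397, ∠D ≈ 99.52°
|H| = 2 / 23397 ≈ 8.5481e-05
Gain = 20 log₁₀(8.5481e-05) ≈ -81.36 dB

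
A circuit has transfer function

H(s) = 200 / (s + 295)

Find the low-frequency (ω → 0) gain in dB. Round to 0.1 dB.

H(0) = 200 / 295 ≈ 0.67797
20 log₁₀(0.67797) ≈ -3.38 dB

-3.4 dB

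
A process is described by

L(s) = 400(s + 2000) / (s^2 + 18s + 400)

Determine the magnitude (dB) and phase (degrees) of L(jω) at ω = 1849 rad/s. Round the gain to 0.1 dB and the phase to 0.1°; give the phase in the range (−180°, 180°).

-9.9 dB, -136.7°

At s = jω = j1849:
zero (s+2000): 2000 + j1849 → |·| = √(2000²+1849²) = √7418801 ≈ 2723.7, ∠ = arctan(1849/2000) ≈ 42.75°
quadratic: (j1849)² + 18·j1849 + 400 = -3418401 + j33282 → |·| ≈ 3.4186e+06, ∠ ≈ 179.44°
|L| = 400 · 2723.7 / 3.4186e+06 ≈ 0.31869
Gain = 20 log₁₀(0.31869) ≈ -9.93 dB
∠L = 42.75° − 179.44° = -136.69°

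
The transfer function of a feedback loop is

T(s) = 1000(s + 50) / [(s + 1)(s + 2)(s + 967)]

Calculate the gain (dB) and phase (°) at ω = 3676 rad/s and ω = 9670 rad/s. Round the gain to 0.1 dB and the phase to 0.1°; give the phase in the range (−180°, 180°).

ω = 3676: -82.9 dB, -166.0°; ω = 9670: -99.5 dB, -174.6°

At s = jω = j3676:
zero (s+50): 50 + j3676 → |·| = √(50²+3676²) = √13515476 ≈ 3676.3, ∠ = arctan(3676/50) ≈ 89.22°
pole (s+1): 1 + j3676 → |·| = √(1²+3676²) = √13512977 ≈ 3676, ∠ = arctan(3676/1) ≈ 89.98°
pole (s+2): 2 + j3676 → |·| = √(2²+3676²) = √13512980 ≈ 3676, ∠ = arctan(3676/2) ≈ 89.97°
pole (s+967): 967 + j3676 → |·| = √(967²+3676²) = √14448065 ≈ 3801.1, ∠ = arctan(3676/967) ≈ 75.26°
|T| = 1000 · 3676.3 / 5.1364e+10 ≈ 7.1573e-05
Gain = 20 log₁₀(7.1573e-05) ≈ -82.91 dB
∠T = 89.22° − 255.21° = -165.99°

At s = jω = j9670:
zero (s+50): 50 + j9670 → |·| = √(50²+9670²) = √93511400 ≈ 9670.1, ∠ = arctan(9670/50) ≈ 89.70°
pole (s+1): 1 + j9670 → |·| = √(1²+9670²) = √93508901 ≈ 9670, ∠ = arctan(9670/1) ≈ 89.99°
pole (s+2): 2 + j9670 → |·| = √(2²+9670²) = √93508904 ≈ 9670, ∠ = arctan(9670/2) ≈ 89.99°
pole (s+967): 967 + j9670 → |·| = √(967²+9670²) = √94443989 ≈ 9718.2, ∠ = arctan(9670/967) ≈ 84.29°
|T| = 1000 · 9670.1 / 9.0874e+11 ≈ 1.0641e-05
Gain = 20 log₁₀(1.0641e-05) ≈ -99.46 dB
∠T = 89.70° − 264.27° = -174.57°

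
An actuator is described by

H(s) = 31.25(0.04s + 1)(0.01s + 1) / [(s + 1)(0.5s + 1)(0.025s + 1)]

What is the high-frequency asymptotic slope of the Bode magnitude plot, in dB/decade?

Each pole contributes −20 dB/decade at high frequency; each zero contributes +20 dB/decade.
Net: 2 zero(s) − 3 pole(s) → -20 dB/decade.

-20 dB/decade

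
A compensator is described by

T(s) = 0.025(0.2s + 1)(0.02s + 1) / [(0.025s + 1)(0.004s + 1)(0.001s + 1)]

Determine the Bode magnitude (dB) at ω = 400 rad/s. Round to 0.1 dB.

At ω = 400 rad/s:
zero (1 + j400·0.2) = 1 + j80 → |·| ≈ 80.006, ∠ ≈ 89.28°
zero (1 + j400·0.02) = 1 + j8 → |·| ≈ 8.0623, ∠ ≈ 82.87°
pole (1 + j400·0.025) = 1 + j10 → |·| ≈ 10.05, ∠ ≈ 84.29°
pole (1 + j400·0.004) = 1 + j1.6 → |·| ≈ 1.8868, ∠ ≈ 57.99°
pole (1 + j400·0.001) = 1 + j0.4 → |·| ≈ 1.077, ∠ ≈ 21.80°
|T| = 0.025 · 80.006 · 8.0623 / (10.05 · 1.8868 · 1.077) ≈ 0.78961
Gain = 20 log₁₀(0.78961) ≈ -2.05 dB

-2.1 dB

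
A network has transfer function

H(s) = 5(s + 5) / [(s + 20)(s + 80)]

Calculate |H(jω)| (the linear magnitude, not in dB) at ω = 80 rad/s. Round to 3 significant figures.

At s = jω = j80:
zero (s+5): 5 + j80 → |·| = √(5²+80²) = √6425 ≈ 80.156, ∠ = arctan(80/5) ≈ 86.42°
pole (s+20): 20 + j80 → |·| = √(20²+80²) = √6800 ≈ 82.462, ∠ = arctan(80/20) ≈ 75.96°
pole (s+80): 80 + j80 → |·| = √(80²+80²) = √12800 ≈ 113.14, ∠ = arctan(80/80) ≈ 45.00°
|H| = 5 · 80.156 / 9329.8 ≈ 0.042957

0.0430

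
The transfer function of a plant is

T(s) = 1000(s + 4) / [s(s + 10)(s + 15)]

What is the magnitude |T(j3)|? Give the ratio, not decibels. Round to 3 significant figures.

At s = jω = j3:
zero (s+4): 4 + j3 → |·| = √(4²+3²) = √25 ≈ 5, ∠ = arctan(3/4) ≈ 36.87°
pole (s+10): 10 + j3 → |·| = √(10²+3²) = √109 ≈ 10.44, ∠ = arctan(3/10) ≈ 16.70°
pole (s+15): 15 + j3 → |·| = √(15²+3²) = √234 ≈ 15.297, ∠ = arctan(3/15) ≈ 11.31°
pole at origin: |s| = 3, ∠ = 90.00° (in denominator)
|T| = 1000 · 5 / 479.1 ≈ 10.436

10.4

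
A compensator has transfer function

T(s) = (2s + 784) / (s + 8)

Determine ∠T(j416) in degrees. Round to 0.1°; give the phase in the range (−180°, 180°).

-42.2°

Substitute s = j416:
Numerator: 2(j416) + 784 = 784 + j832
Denominator: (j416) + 8 = 8 + j416
|N| = √(784² + 832²) ≈ 1143.2, ∠N ≈ 46.70°
|D| = √(8² + 416²) ≈ 416.08, ∠D ≈ 88.90°
∠T = 46.70° − 88.90° = -42.20°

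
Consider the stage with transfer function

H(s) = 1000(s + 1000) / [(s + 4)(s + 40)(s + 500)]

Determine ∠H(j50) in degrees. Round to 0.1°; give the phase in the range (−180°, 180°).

-139.6°

At s = jω = j50:
zero (s+1000): 1000 + j50 → |·| = √(1000²+50²) = √1002500 ≈ 1001.2, ∠ = arctan(50/1000) ≈ 2.86°
pole (s+4): 4 + j50 → |·| = √(4²+50²) = √2516 ≈ 50.16, ∠ = arctan(50/4) ≈ 85.43°
pole (s+40): 40 + j50 → |·| = √(40²+50²) = √4100 ≈ 64.031, ∠ = arctan(50/40) ≈ 51.34°
pole (s+500): 500 + j50 → |·| = √(500²+50²) = √252500 ≈ 502.49, ∠ = arctan(50/500) ≈ 5.71°
∠H = 2.86° − 142.48° = -139.62°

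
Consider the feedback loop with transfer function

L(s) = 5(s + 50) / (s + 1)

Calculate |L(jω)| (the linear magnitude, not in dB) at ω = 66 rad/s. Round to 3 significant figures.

6.27

At s = jω = j66:
zero (s+50): 50 + j66 → |·| = √(50²+66²) = √6856 ≈ 82.801, ∠ = arctan(66/50) ≈ 52.85°
pole (s+1): 1 + j66 → |·| = √(1²+66²) = √4357 ≈ 66.008, ∠ = arctan(66/1) ≈ 89.13°
|L| = 5 · 82.801 / 66.008 ≈ 6.272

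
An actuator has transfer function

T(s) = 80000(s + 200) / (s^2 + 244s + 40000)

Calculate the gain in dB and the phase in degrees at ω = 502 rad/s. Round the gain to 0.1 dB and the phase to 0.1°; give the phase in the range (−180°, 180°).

At s = jω = j502:
zero (s+200): 200 + j502 → |·| = √(200²+502²) = √292004 ≈ 540.37, ∠ = arctan(502/200) ≈ 68.28°
quadratic: (j502)² + 244·j502 + 40000 = -212004 + j122488 → |·| ≈ 2.4484e+05, ∠ ≈ 149.98°
|T| = 80000 · 540.37 / 2.4484e+05 ≈ 176.56
Gain = 20 log₁₀(176.56) ≈ 44.94 dB
∠T = 68.28° − 149.98° = -81.70°

44.9 dB, -81.7°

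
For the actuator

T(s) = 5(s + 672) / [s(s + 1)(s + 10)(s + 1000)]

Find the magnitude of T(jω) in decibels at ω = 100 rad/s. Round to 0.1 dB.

At s = jω = j100:
zero (s+672): 672 + j100 → |·| = √(672²+100²) = √461584 ≈ 679.4, ∠ = arctan(100/672) ≈ 8.46°
pole (s+1): 1 + j100 → |·| = √(1²+100²) = √10001 ≈ 100, ∠ = arctan(100/1) ≈ 89.43°
pole (s+10): 10 + j100 → |·| = √(10²+100²) = √10100 ≈ 100.5, ∠ = arctan(100/10) ≈ 84.29°
pole (s+1000): 1000 + j100 → |·| = √(1000²+100²) = √1010000 ≈ 1005, ∠ = arctan(100/1000) ≈ 5.71°
pole at origin: |s| = 100, ∠ = 90.00° (in denominator)
|T| = 5 · 679.4 / 1.01e+09 ≈ 3.3634e-06
Gain = 20 log₁₀(3.3634e-06) ≈ -109.46 dB

-109.5 dB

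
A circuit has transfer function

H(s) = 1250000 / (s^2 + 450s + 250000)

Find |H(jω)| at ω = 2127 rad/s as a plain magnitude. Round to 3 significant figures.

0.285

At s = jω = j2127:
quadratic: (j2127)² + 450·j2127 + 250000 = -4274129 + j957150 → |·| ≈ 4.38e+06, ∠ ≈ 167.38°
|H| = 1250000 / 4.38e+06 ≈ 0.28539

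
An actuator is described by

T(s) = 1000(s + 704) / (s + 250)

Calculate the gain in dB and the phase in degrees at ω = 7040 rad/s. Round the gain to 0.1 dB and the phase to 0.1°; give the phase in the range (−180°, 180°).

60.0 dB, -3.7°

At s = jω = j7040:
zero (s+704): 704 + j7040 → |·| = √(704²+7040²) = √50057216 ≈ 7075.1, ∠ = arctan(7040/704) ≈ 84.29°
pole (s+250): 250 + j7040 → |·| = √(250²+7040²) = √49624100 ≈ 7044.4, ∠ = arctan(7040/250) ≈ 87.97°
|T| = 1000 · 7075.1 / 7044.4 ≈ 1004.4
Gain = 20 log₁₀(1004.4) ≈ 60.04 dB
∠T = 84.29° − 87.97° = -3.68°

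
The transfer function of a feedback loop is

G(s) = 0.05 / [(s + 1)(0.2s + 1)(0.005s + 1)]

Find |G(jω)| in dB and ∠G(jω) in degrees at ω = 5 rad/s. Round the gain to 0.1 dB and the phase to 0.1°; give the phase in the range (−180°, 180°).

At ω = 5 rad/s:
pole (1 + j5·1) = 1 + j5 → |·| ≈ 5.099, ∠ ≈ 78.69°
pole (1 + j5·0.2) = 1 + j1 → |·| ≈ 1.4142, ∠ ≈ 45.00°
pole (1 + j5·0.005) = 1 + j0.025 → |·| ≈ 1.0003, ∠ ≈ 1.43°
|G| = 0.05 · 1 / (5.099 · 1.4142 · 1.0003) ≈ 0.0069318
Gain = 20 log₁₀(0.0069318) ≈ -43.18 dB
∠G = (0°) − (78.69° + 45.00° + 1.43°) = -125.12°

-43.2 dB, -125.1°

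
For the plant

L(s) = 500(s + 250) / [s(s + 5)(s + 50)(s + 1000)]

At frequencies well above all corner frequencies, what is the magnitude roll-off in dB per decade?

Each pole contributes −20 dB/decade at high frequency; each zero contributes +20 dB/decade.
Net: 1 zero(s) − 4 pole(s) → -60 dB/decade.

-60 dB/decade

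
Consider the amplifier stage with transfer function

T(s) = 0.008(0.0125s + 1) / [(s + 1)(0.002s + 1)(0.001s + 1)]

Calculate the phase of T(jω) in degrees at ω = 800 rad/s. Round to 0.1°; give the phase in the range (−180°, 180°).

-102.3°

At ω = 800 rad/s:
zero (1 + j800·0.0125) = 1 + j10 → |·| ≈ 10.05, ∠ ≈ 84.29°
pole (1 + j800·1) = 1 + j800 → |·| ≈ 800, ∠ ≈ 89.93°
pole (1 + j800·0.002) = 1 + j1.6 → |·| ≈ 1.8868, ∠ ≈ 57.99°
pole (1 + j800·0.001) = 1 + j0.8 → |·| ≈ 1.2806, ∠ ≈ 38.66°
∠T = (84.29°) − (89.93° + 57.99° + 38.66°) = -102.29°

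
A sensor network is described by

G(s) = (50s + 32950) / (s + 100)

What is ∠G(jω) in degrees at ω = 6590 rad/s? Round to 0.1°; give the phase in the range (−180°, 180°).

-4.8°

Substitute s = j6590:
Numerator: 50(j6590) + 32950 = 32950 + j329500
Denominator: (j6590) + 100 = 100 + j6590
|N| = √(32950² + 329500²) ≈ 3.3114e+05, ∠N ≈ 84.29°
|D| = √(100² + 6590²) ≈ 6590.8, ∠D ≈ 89.13°
∠G = 84.29° − 89.13° = -4.84°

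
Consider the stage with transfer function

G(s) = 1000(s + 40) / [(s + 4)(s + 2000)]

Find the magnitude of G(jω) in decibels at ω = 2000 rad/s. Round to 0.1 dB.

At s = jω = j2000:
zero (s+40): 40 + j2000 → |·| = √(40²+2000²) = √4001600 ≈ 2000.4, ∠ = arctan(2000/40) ≈ 88.85°
pole (s+4): 4 + j2000 → |·| = √(4²+2000²) = √4000016 ≈ 2000, ∠ = arctan(2000/4) ≈ 89.89°
pole (s+2000): 2000 + j2000 → |·| = √(2000²+2000²) = √8000000 ≈ 2828.4, ∠ = arctan(2000/2000) ≈ 45.00°
|G| = 1000 · 2000.4 / 5.6568e+06 ≈ 0.35363
Gain = 20 log₁₀(0.35363) ≈ -9.03 dB

-9.0 dB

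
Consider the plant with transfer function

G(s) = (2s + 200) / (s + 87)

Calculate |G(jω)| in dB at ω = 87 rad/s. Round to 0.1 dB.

Substitute s = j87:
Numerator: 2(j87) + 200 = 200 + j174
Denominator: (j87) + 87 = 87 + j87
|N| = √(200² + 174²) ≈ 265.1, ∠N ≈ 41.02°
|D| = √(87² + 87²) ≈ 123.04, ∠D ≈ 45.00°
|G| = 265.1 / 123.04 ≈ 2.1546
Gain = 20 log₁₀(2.1546) ≈ 6.67 dB

6.7 dB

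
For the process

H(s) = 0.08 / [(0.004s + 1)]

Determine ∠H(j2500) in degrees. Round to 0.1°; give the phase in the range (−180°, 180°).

-84.3°

At ω = 2500 rad/s:
pole (1 + j2500·0.004) = 1 + j10 → |·| ≈ 10.05, ∠ ≈ 84.29°
∠H = (0°) − (84.29°) = -84.29°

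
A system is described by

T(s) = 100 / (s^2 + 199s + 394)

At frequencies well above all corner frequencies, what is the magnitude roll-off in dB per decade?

Each pole contributes −20 dB/decade at high frequency; each zero contributes +20 dB/decade.
Net: 0 zero(s) − 2 pole(s) → -40 dB/decade.

-40 dB/decade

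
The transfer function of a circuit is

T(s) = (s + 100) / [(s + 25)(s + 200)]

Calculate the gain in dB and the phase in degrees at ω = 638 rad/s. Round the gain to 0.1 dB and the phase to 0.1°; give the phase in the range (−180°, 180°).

-56.4 dB, -79.3°

At s = jω = j638:
zero (s+100): 100 + j638 → |·| = √(100²+638²) = √417044 ≈ 645.79, ∠ = arctan(638/100) ≈ 81.09°
pole (s+25): 25 + j638 → |·| = √(25²+638²) = √407669 ≈ 638.49, ∠ = arctan(638/25) ≈ 87.76°
pole (s+200): 200 + j638 → |·| = √(200²+638²) = √447044 ≈ 668.61, ∠ = arctan(638/200) ≈ 72.59°
|T| = 1 · 645.79 / 4.269e+05 ≈ 0.0015127
Gain = 20 log₁₀(0.0015127) ≈ -56.40 dB
∠T = 81.09° − 160.35° = -79.26°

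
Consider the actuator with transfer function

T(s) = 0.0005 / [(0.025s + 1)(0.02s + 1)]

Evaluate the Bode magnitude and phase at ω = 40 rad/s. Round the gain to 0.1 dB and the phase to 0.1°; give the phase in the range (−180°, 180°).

At ω = 40 rad/s:
pole (1 + j40·0.025) = 1 + j1 → |·| ≈ 1.4142, ∠ ≈ 45.00°
pole (1 + j40·0.02) = 1 + j0.8 → |·| ≈ 1.2806, ∠ ≈ 38.66°
|T| = 0.0005 · 1 / (1.4142 · 1.2806) ≈ 0.00027609
Gain = 20 log₁₀(0.00027609) ≈ -71.18 dB
∠T = (0°) − (45.00° + 38.66°) = -83.66°

-71.2 dB, -83.7°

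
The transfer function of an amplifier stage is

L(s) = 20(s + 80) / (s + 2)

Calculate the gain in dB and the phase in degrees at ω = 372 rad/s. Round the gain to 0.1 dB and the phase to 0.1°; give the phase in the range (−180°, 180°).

At s = jω = j372:
zero (s+80): 80 + j372 → |·| = √(80²+372²) = √144784 ≈ 380.5, ∠ = arctan(372/80) ≈ 77.86°
pole (s+2): 2 + j372 → |·| = √(2²+372²) = √138388 ≈ 372.01, ∠ = arctan(372/2) ≈ 89.69°
|L| = 20 · 380.5 / 372.01 ≈ 20.456
Gain = 20 log₁₀(20.456) ≈ 26.22 dB
∠L = 77.86° − 89.69° = -11.83°

26.2 dB, -11.8°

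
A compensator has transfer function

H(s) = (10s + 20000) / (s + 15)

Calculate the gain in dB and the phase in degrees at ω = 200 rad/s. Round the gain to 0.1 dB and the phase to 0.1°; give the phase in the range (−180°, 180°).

40.0 dB, -80.0°

Substitute s = j200:
Numerator: 10(j200) + 20000 = 20000 + j2000
Denominator: (j200) + 15 = 15 + j200
|N| = √(20000² + 2000²) ≈ 20100, ∠N ≈ 5.71°
|D| = √(15² + 200²) ≈ 200.56, ∠D ≈ 85.71°
|H| = 20100 / 200.56 ≈ 100.22
Gain = 20 log₁₀(100.22) ≈ 40.02 dB
∠H = 5.71° − 85.71° = -80.00°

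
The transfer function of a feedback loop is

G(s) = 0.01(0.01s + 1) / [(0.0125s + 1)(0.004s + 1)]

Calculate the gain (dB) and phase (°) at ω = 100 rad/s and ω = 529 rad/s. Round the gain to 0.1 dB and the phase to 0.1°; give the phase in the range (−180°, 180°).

At ω = 100 rad/s:
zero (1 + j100·0.01) = 1 + j1 → |·| ≈ 1.4142, ∠ ≈ 45.00°
pole (1 + j100·0.0125) = 1 + j1.25 → |·| ≈ 1.6008, ∠ ≈ 51.34°
pole (1 + j100·0.004) = 1 + j0.4 → |·| ≈ 1.077, ∠ ≈ 21.80°
|G| = 0.01 · 1.4142 / (1.6008 · 1.077) ≈ 0.0082027
Gain = 20 log₁₀(0.0082027) ≈ -41.72 dB
∠G = (45.00°) − (51.34° + 21.80°) = -28.14°

At ω = 529 rad/s:
zero (1 + j529·0.01) = 1 + j5.29 → |·| ≈ 5.3837, ∠ ≈ 79.30°
pole (1 + j529·0.0125) = 1 + j6.6125 → |·| ≈ 6.6877, ∠ ≈ 81.40°
pole (1 + j529·0.004) = 1 + j2.116 → |·| ≈ 2.3404, ∠ ≈ 64.71°
|G| = 0.01 · 5.3837 / (6.6877 · 2.3404) ≈ 0.0034396
Gain = 20 log₁₀(0.0034396) ≈ -49.27 dB
∠G = (79.30°) − (81.40° + 64.71°) = -66.81°

ω = 100: -41.7 dB, -28.1°; ω = 529: -49.3 dB, -66.8°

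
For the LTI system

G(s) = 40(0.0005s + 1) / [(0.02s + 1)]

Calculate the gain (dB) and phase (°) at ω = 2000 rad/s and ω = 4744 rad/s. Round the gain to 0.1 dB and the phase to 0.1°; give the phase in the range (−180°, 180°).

ω = 2000: 3.0 dB, -43.6°; ω = 4744: 0.7 dB, -22.3°

At ω = 2000 rad/s:
zero (1 + j2000·0.0005) = 1 + j1 → |·| ≈ 1.4142, ∠ ≈ 45.00°
pole (1 + j2000·0.02) = 1 + j40 → |·| ≈ 40.012, ∠ ≈ 88.57°
|G| = 40 · 1.4142 / (40.012) ≈ 1.4138
Gain = 20 log₁₀(1.4138) ≈ 3.01 dB
∠G = (45.00°) − (88.57°) = -43.57°

At ω = 4744 rad/s:
zero (1 + j4744·0.0005) = 1 + j2.372 → |·| ≈ 2.5742, ∠ ≈ 67.14°
pole (1 + j4744·0.02) = 1 + j94.88 → |·| ≈ 94.885, ∠ ≈ 89.40°
|G| = 40 · 2.5742 / (94.885) ≈ 1.0852
Gain = 20 log₁₀(1.0852) ≈ 0.71 dB
∠G = (67.14°) − (89.40°) = -22.26°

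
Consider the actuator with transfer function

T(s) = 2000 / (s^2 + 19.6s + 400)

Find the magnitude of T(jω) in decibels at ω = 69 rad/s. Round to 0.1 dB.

At s = jω = j69:
quadratic: (j69)² + 19.6·j69 + 400 = -4361 + j1352.4 → |·| ≈ 4565.9, ∠ ≈ 162.77°
|T| = 2000 / 4565.9 ≈ 0.43803
Gain = 20 log₁₀(0.43803) ≈ -7.17 dB

-7.2 dB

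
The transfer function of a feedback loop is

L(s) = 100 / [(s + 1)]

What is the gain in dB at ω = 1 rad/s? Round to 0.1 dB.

At ω = 1 rad/s:
pole (1 + j1·1) = 1 + j1 → |·| ≈ 1.4142, ∠ ≈ 45.00°
|L| = 100 · 1 / (1.4142) ≈ 70.711
Gain = 20 log₁₀(70.711) ≈ 36.99 dB

37.0 dB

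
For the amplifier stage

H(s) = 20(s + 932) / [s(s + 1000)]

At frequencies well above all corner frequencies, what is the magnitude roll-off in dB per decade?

Each pole contributes −20 dB/decade at high frequency; each zero contributes +20 dB/decade.
Net: 1 zero(s) − 2 pole(s) → -20 dB/decade.

-20 dB/decade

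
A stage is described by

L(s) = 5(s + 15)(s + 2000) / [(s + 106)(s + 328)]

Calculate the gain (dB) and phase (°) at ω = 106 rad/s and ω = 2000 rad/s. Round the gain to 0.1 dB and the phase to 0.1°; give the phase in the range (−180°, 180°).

At s = jω = j106:
zero (s+15): 15 + j106 → |·| = √(15²+106²) = √11461 ≈ 107.06, ∠ = arctan(106/15) ≈ 81.95°
zero (s+2000): 2000 + j106 → |·| = √(2000²+106²) = √4011236 ≈ 2002.8, ∠ = arctan(106/2000) ≈ 3.03°
pole (s+106): 106 + j106 → |·| = √(106²+106²) = √22472 ≈ 149.91, ∠ = arctan(106/106) ≈ 45.00°
pole (s+328): 328 + j106 → |·| = √(328²+106²) = √118820 ≈ 344.7, ∠ = arctan(106/328) ≈ 17.91°
|L| = 5 · 2.1442e+05 / 51674 ≈ 20.747
Gain = 20 log₁₀(20.747) ≈ 26.34 dB
∠L = 84.98° − 62.91° = 22.07°

At s = jω = j2000:
zero (s+15): 15 + j2000 → |·| = √(15²+2000²) = √4000225 ≈ 2000.1, ∠ = arctan(2000/15) ≈ 89.57°
zero (s+2000): 2000 + j2000 → |·| = √(2000²+2000²) = √8000000 ≈ 2828.4, ∠ = arctan(2000/2000) ≈ 45.00°
pole (s+106): 106 + j2000 → |·| = √(106²+2000²) = √4011236 ≈ 2002.8, ∠ = arctan(2000/106) ≈ 86.97°
pole (s+328): 328 + j2000 → |·| = √(328²+2000²) = √4107584 ≈ 2026.7, ∠ = arctan(2000/328) ≈ 80.69°
|L| = 5 · 5.6571e+06 / 4.0591e+06 ≈ 6.9684
Gain = 20 log₁₀(6.9684) ≈ 16.86 dB
∠L = 134.57° − 167.66° = -33.09°

ω = 106: 26.3 dB, 22.1°; ω = 2000: 16.9 dB, -33.1°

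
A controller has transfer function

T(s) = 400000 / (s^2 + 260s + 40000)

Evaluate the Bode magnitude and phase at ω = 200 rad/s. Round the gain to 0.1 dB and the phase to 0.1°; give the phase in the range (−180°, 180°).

At s = jω = j200:
quadratic: (j200)² + 260·j200 + 40000 = 0 + j52000 → |·| ≈ 52000, ∠ ≈ 90.00°
|T| = 400000 / 52000 ≈ 7.6923
Gain = 20 log₁₀(7.6923) ≈ 17.72 dB
∠T = 0.00° − 90.00° = -90.00°

17.7 dB, -90.0°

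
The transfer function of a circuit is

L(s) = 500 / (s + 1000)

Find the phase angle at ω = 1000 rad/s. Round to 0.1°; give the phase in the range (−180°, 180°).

-45.0°

Substitute s = j1000:
Numerator: 500 = 500 + j0
Denominator: (j1000) + 1000 = 1000 + j1000
|N| = √(500² + 0²) ≈ 500, ∠N ≈ 0.00°
|D| = √(1000² + 1000²) ≈ 1414.2, ∠D ≈ 45.00°
∠L = 0.00° − 45.00° = -45.00°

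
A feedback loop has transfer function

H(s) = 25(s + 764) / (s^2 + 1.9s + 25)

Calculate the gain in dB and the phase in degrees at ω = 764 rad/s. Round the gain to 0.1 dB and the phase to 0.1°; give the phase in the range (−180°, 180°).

-26.7 dB, -134.9°

At s = jω = j764:
zero (s+764): 764 + j764 → |·| = √(764²+764²) = √1167392 ≈ 1080.5, ∠ = arctan(764/764) ≈ 45.00°
quadratic: (j764)² + 1.9·j764 + 25 = -583671 + j1451.6 → |·| ≈ 5.8367e+05, ∠ ≈ 179.86°
|H| = 25 · 1080.5 / 5.8367e+05 ≈ 0.04628
Gain = 20 log₁₀(0.04628) ≈ -26.69 dB
∠H = 45.00° − 179.86° = -134.86°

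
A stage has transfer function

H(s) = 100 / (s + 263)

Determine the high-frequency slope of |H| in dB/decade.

Each pole contributes −20 dB/decade at high frequency; each zero contributes +20 dB/decade.
Net: 0 zero(s) − 1 pole(s) → -20 dB/decade.

-20 dB/decade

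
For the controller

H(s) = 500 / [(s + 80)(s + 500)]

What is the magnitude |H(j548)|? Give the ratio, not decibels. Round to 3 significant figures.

At s = jω = j548:
pole (s+80): 80 + j548 → |·| = √(80²+548²) = √306704 ≈ 553.81, ∠ = arctan(548/80) ≈ 81.69°
pole (s+500): 500 + j548 → |·| = √(500²+548²) = √550304 ≈ 741.82, ∠ = arctan(548/500) ≈ 47.62°
|H| = 500 / 4.1083e+05 ≈ 0.001217

0.00122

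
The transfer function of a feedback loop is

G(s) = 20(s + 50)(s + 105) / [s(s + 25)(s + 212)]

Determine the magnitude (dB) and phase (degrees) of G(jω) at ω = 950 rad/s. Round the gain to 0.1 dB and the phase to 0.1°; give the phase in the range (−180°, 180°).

At s = jω = j950:
zero (s+50): 50 + j950 → |·| = √(50²+950²) = √905000 ≈ 951.31, ∠ = arctan(950/50) ≈ 86.99°
zero (s+105): 105 + j950 → |·| = √(105²+950²) = √913525 ≈ 955.79, ∠ = arctan(950/105) ≈ 83.69°
pole (s+25): 25 + j950 → |·| = √(25²+950²) = √903125 ≈ 950.33, ∠ = arctan(950/25) ≈ 88.49°
pole (s+212): 212 + j950 → |·| = √(212²+950²) = √947444 ≈ 973.37, ∠ = arctan(950/212) ≈ 77.42°
pole at origin: |s| = 950, ∠ = 90.00° (in denominator)
|G| = 20 · 9.0925e+05 / 8.7877e+08 ≈ 0.020694
Gain = 20 log₁₀(0.020694) ≈ -33.68 dB
∠G = 170.68° − 255.91° = -85.23°

-33.7 dB, -85.2°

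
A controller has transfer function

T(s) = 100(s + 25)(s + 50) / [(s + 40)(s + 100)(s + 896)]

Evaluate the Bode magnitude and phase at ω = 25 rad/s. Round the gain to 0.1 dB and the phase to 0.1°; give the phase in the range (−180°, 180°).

-26.9 dB, 23.9°

At s = jω = j25:
zero (s+25): 25 + j25 → |·| = √(25²+25²) = √1250 ≈ 35.355, ∠ = arctan(25/25) ≈ 45.00°
zero (s+50): 50 + j25 → |·| = √(50²+25²) = √3125 ≈ 55.902, ∠ = arctan(25/50) ≈ 26.57°
pole (s+40): 40 + j25 → |·| = √(40²+25²) = √2225 ≈ 47.17, ∠ = arctan(25/40) ≈ 32.01°
pole (s+100): 100 + j25 → |·| = √(100²+25²) = √10625 ≈ 103.08, ∠ = arctan(25/100) ≈ 14.04°
pole (s+896): 896 + j25 → |·| = √(896²+25²) = √803441 ≈ 896.35, ∠ = arctan(25/896) ≈ 1.60°
|T| = 100 · 1976.4 / 4.3583e+06 ≈ 0.045348
Gain = 20 log₁₀(0.045348) ≈ -26.87 dB
∠T = 71.57° − 47.65° = 23.92°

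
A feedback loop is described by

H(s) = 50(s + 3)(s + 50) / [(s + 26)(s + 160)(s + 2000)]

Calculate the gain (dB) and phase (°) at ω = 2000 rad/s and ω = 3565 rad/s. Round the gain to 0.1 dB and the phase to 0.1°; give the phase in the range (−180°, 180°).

At s = jω = j2000:
zero (s+3): 3 + j2000 → |·| = √(3²+2000²) = √4000009 ≈ 2000, ∠ = arctan(2000/3) ≈ 89.91°
zero (s+50): 50 + j2000 → |·| = √(50²+2000²) = √4002500 ≈ 2000.6, ∠ = arctan(2000/50) ≈ 88.57°
pole (s+26): 26 + j2000 → |·| = √(26²+2000²) = √4000676 ≈ 2000.2, ∠ = arctan(2000/26) ≈ 89.26°
pole (s+160): 160 + j2000 → |·| = √(160²+2000²) = √4025600 ≈ 2006.4, ∠ = arctan(2000/160) ≈ 85.43°
pole (s+2000): 2000 + j2000 → |·| = √(2000²+2000²) = √8000000 ≈ 2828.4, ∠ = arctan(2000/2000) ≈ 45.00°
|H| = 50 · 4.0012e+06 / 1.1351e+10 ≈ 0.017625
Gain = 20 log₁₀(0.017625) ≈ -35.08 dB
∠H = 178.48° − 219.69° = -41.21°

At s = jω = j3565:
zero (s+3): 3 + j3565 → |·| = √(3²+3565²) = √12709234 ≈ 3565, ∠ = arctan(3565/3) ≈ 89.95°
zero (s+50): 50 + j3565 → |·| = √(50²+3565²) = √12711725 ≈ 3565.4, ∠ = arctan(3565/50) ≈ 89.20°
pole (s+26): 26 + j3565 → |·| = √(26²+3565²) = √12709901 ≈ 3565.1, ∠ = arctan(3565/26) ≈ 89.58°
pole (s+160): 160 + j3565 → |·| = √(160²+3565²) = √12734825 ≈ 3568.6, ∠ = arctan(3565/160) ≈ 87.43°
pole (s+2000): 2000 + j3565 → |·| = √(2000²+3565²) = √16709225 ≈ 4087.7, ∠ = arctan(3565/2000) ≈ 60.71°
|H| = 50 · 1.2711e+07 / 5.2005e+10 ≈ 0.012221
Gain = 20 log₁₀(0.012221) ≈ -38.26 dB
∠H = 179.15° − 237.72° = -58.57°

ω = 2000: -35.1 dB, -41.2°; ω = 3565: -38.3 dB, -58.6°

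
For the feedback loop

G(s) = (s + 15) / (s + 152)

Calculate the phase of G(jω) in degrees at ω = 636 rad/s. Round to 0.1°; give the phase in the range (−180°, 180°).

12.1°

At s = jω = j636:
zero (s+15): 15 + j636 → |·| = √(15²+636²) = √404721 ≈ 636.18, ∠ = arctan(636/15) ≈ 88.65°
pole (s+152): 152 + j636 → |·| = √(152²+636²) = √427600 ≈ 653.91, ∠ = arctan(636/152) ≈ 76.56°
∠G = 88.65° − 76.56° = 12.09°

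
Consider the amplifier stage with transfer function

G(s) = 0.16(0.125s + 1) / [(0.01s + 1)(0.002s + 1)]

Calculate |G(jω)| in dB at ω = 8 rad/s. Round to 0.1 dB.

At ω = 8 rad/s:
zero (1 + j8·0.125) = 1 + j1 → |·| ≈ 1.4142, ∠ ≈ 45.00°
pole (1 + j8·0.01) = 1 + j0.08 → |·| ≈ 1.0032, ∠ ≈ 4.57°
pole (1 + j8·0.002) = 1 + j0.016 → |·| ≈ 1.0001, ∠ ≈ 0.92°
|G| = 0.16 · 1.4142 / (1.0032 · 1.0001) ≈ 0.22553
Gain = 20 log₁₀(0.22553) ≈ -12.94 dB

-12.9 dB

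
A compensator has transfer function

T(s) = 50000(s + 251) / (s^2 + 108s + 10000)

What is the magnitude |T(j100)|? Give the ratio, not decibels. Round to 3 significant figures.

1.25e+03

At s = jω = j100:
zero (s+251): 251 + j100 → |·| = √(251²+100²) = √73001 ≈ 270.19, ∠ = arctan(100/251) ≈ 21.72°
quadratic: (j100)² + 108·j100 + 10000 = 0 + j10800 → |·| ≈ 10800, ∠ ≈ 90.00°
|T| = 50000 · 270.19 / 10800 ≈ 1250.9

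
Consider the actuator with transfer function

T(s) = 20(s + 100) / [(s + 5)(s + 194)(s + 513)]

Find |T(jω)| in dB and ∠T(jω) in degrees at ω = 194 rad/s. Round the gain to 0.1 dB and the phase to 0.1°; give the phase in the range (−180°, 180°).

-76.5 dB, -91.5°

At s = jω = j194:
zero (s+100): 100 + j194 → |·| = √(100²+194²) = √47636 ≈ 218.26, ∠ = arctan(194/100) ≈ 62.73°
pole (s+5): 5 + j194 → |·| = √(5²+194²) = √37661 ≈ 194.06, ∠ = arctan(194/5) ≈ 88.52°
pole (s+194): 194 + j194 → |·| = √(194²+194²) = √75272 ≈ 274.36, ∠ = arctan(194/194) ≈ 45.00°
pole (s+513): 513 + j194 → |·| = √(513²+194²) = √300805 ≈ 548.46, ∠ = arctan(194/513) ≈ 20.71°
|T| = 20 · 218.26 / 2.9201e+07 ≈ 0.00014949
Gain = 20 log₁₀(0.00014949) ≈ -76.51 dB
∠T = 62.73° − 154.23° = -91.50°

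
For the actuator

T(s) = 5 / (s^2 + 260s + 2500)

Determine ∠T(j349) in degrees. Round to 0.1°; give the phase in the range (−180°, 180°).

Substitute s = j349:
Numerator: 5 = 5 + j0
Denominator: (j349)^2 + 260(j349) + 2500 = -119301 + j90740
|N| = √(5² + 0²) ≈ 5, ∠N ≈ 0.00°
|D| = √(119301² + 90740²) ≈ 1.4989e+05, ∠D ≈ 142.74°
∠T = 0.00° − 142.74° = -142.74°

-142.7°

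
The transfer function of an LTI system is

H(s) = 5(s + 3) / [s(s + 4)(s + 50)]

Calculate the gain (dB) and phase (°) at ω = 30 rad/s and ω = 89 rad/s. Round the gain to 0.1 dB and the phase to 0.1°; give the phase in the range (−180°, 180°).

At s = jω = j30:
zero (s+3): 3 + j30 → |·| = √(3²+30²) = √909 ≈ 30.15, ∠ = arctan(30/3) ≈ 84.29°
pole (s+4): 4 + j30 → |·| = √(4²+30²) = √916 ≈ 30.265, ∠ = arctan(30/4) ≈ 82.41°
pole (s+50): 50 + j30 → |·| = √(50²+30²) = √3400 ≈ 58.31, ∠ = arctan(30/50) ≈ 30.96°
pole at origin: |s| = 30, ∠ = 90.00° (in denominator)
|H| = 5 · 30.15 / 52943 ≈ 0.0028474
Gain = 20 log₁₀(0.0028474) ≈ -50.91 dB
∠H = 84.29° − 203.37° = -119.08°

At s = jω = j89:
zero (s+3): 3 + j89 → |·| = √(3²+89²) = √7930 ≈ 89.051, ∠ = arctan(89/3) ≈ 88.07°
pole (s+4): 4 + j89 → |·| = √(4²+89²) = √7937 ≈ 89.09, ∠ = arctan(89/4) ≈ 87.43°
pole (s+50): 50 + j89 → |·| = √(50²+89²) = √10421 ≈ 102.08, ∠ = arctan(89/50) ≈ 60.67°
pole at origin: |s| = 89, ∠ = 90.00° (in denominator)
|H| = 5 · 89.051 / 8.0939e+05 ≈ 0.00055011
Gain = 20 log₁₀(0.00055011) ≈ -65.19 dB
∠H = 88.07° − 238.10° = -150.03°

ω = 30: -50.9 dB, -119.1°; ω = 89: -65.2 dB, -150.0°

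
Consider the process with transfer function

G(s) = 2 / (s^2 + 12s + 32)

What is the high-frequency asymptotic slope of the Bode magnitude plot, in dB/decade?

Each pole contributes −20 dB/decade at high frequency; each zero contributes +20 dB/decade.
Net: 0 zero(s) − 2 pole(s) → -40 dB/decade.

-40 dB/decade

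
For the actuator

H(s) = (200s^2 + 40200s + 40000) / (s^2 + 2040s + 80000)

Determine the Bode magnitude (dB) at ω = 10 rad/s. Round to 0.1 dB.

13.8 dB

Substitute s = j10:
Numerator: 200(j10)^2 + 40200(j10) + 40000 = 20000 + j402000
Denominator: (j10)^2 + 2040(j10) + 80000 = 79900 + j20400
|N| = √(20000² + 402000²) ≈ 4.025e+05, ∠N ≈ 87.15°
|D| = √(79900² + 20400²) ≈ 82463, ∠D ≈ 14.32°
|H| = 4.025e+05 / 82463 ≈ 4.881
Gain = 20 log₁₀(4.881) ≈ 13.77 dB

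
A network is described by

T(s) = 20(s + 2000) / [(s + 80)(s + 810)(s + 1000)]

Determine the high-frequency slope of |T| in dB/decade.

Each pole contributes −20 dB/decade at high frequency; each zero contributes +20 dB/decade.
Net: 1 zero(s) − 3 pole(s) → -40 dB/decade.

-40 dB/decade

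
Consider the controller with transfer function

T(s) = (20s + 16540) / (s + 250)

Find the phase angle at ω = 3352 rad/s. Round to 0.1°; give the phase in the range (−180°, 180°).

Substitute s = j3352:
Numerator: 20(j3352) + 16540 = 16540 + j67040
Denominator: (j3352) + 250 = 250 + j3352
|N| = √(16540² + 67040²) ≈ 69050, ∠N ≈ 76.14°
|D| = √(250² + 3352²) ≈ 3361.3, ∠D ≈ 85.73°
∠T = 76.14° − 85.73° = -9.59°

-9.6°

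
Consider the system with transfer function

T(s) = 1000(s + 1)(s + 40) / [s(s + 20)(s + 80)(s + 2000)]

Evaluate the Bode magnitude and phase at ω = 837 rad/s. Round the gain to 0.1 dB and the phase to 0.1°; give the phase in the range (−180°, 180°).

-65.2 dB, -108.7°

At s = jω = j837:
zero (s+1): 1 + j837 → |·| = √(1²+837²) = √700570 ≈ 837, ∠ = arctan(837/1) ≈ 89.93°
zero (s+40): 40 + j837 → |·| = √(40²+837²) = √702169 ≈ 837.96, ∠ = arctan(837/40) ≈ 87.26°
pole (s+20): 20 + j837 → |·| = √(20²+837²) = √700969 ≈ 837.24, ∠ = arctan(837/20) ≈ 88.63°
pole (s+80): 80 + j837 → |·| = √(80²+837²) = √706969 ≈ 840.81, ∠ = arctan(837/80) ≈ 84.54°
pole (s+2000): 2000 + j837 → |·| = √(2000²+837²) = √4700569 ≈ 2168.1, ∠ = arctan(837/2000) ≈ 22.71°
pole at origin: |s| = 837, ∠ = 90.00° (in denominator)
|T| = 1000 · 7.0137e+05 / 1.2775e+12 ≈ 0.00054902
Gain = 20 log₁₀(0.00054902) ≈ -65.21 dB
∠T = 177.19° − 285.88° = -108.69°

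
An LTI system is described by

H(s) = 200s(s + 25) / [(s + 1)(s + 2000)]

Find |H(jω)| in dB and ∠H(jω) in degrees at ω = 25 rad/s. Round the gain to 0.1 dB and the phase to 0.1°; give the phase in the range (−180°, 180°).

11.0 dB, 46.6°

At s = jω = j25:
zero (s+25): 25 + j25 → |·| = √(25²+25²) = √1250 ≈ 35.355, ∠ = arctan(25/25) ≈ 45.00°
zero at origin: s = j25 → |·| = 25, ∠ = 90.00°
pole (s+1): 1 + j25 → |·| = √(1²+25²) = √626 ≈ 25.02, ∠ = arctan(25/1) ≈ 87.71°
pole (s+2000): 2000 + j25 → |·| = √(2000²+25²) = √4000625 ≈ 2000.2, ∠ = arctan(25/2000) ≈ 0.72°
|H| = 200 · 883.87 / 50045 ≈ 3.5323
Gain = 20 log₁₀(3.5323) ≈ 10.96 dB
∠H = 135.00° − 88.43° = 46.57°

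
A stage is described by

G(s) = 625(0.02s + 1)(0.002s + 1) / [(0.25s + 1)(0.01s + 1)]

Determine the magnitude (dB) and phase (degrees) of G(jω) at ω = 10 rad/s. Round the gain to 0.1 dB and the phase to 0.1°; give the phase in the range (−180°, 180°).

47.4 dB, -61.5°

At ω = 10 rad/s:
zero (1 + j10·0.02) = 1 + j0.2 → |·| ≈ 1.0198, ∠ ≈ 11.31°
zero (1 + j10·0.002) = 1 + j0.02 → |·| ≈ 1.0002, ∠ ≈ 1.15°
pole (1 + j10·0.25) = 1 + j2.5 → |·| ≈ 2.6926, ∠ ≈ 68.20°
pole (1 + j10·0.01) = 1 + j0.1 → |·| ≈ 1.005, ∠ ≈ 5.71°
|G| = 625 · 1.0198 · 1.0002 / (2.6926 · 1.005) ≈ 235.58
Gain = 20 log₁₀(235.58) ≈ 47.44 dB
∠G = (11.31° + 1.15°) − (68.20° + 5.71°) = -61.45°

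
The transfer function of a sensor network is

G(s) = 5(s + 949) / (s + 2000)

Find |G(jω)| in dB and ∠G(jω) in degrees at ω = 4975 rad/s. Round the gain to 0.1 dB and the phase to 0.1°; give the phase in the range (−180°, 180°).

At s = jω = j4975:
zero (s+949): 949 + j4975 → |·| = √(949²+4975²) = √25651226 ≈ 5064.7, ∠ = arctan(4975/949) ≈ 79.20°
pole (s+2000): 2000 + j4975 → |·| = √(2000²+4975²) = √28750625 ≈ 5362, ∠ = arctan(4975/2000) ≈ 68.10°
|G| = 5 · 5064.7 / 5362 ≈ 4.7228
Gain = 20 log₁₀(4.7228) ≈ 13.48 dB
∠G = 79.20° − 68.10° = 11.10°

13.5 dB, 11.1°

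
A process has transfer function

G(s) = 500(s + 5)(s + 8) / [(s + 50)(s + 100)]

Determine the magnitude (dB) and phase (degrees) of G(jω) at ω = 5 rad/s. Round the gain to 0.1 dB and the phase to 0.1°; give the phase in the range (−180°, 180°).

16.4 dB, 68.4°

At s = jω = j5:
zero (s+5): 5 + j5 → |·| = √(5²+5²) = √50 ≈ 7.0711, ∠ = arctan(5/5) ≈ 45.00°
zero (s+8): 8 + j5 → |·| = √(8²+5²) = √89 ≈ 9.434, ∠ = arctan(5/8) ≈ 32.01°
pole (s+50): 50 + j5 → |·| = √(50²+5²) = √2525 ≈ 50.249, ∠ = arctan(5/50) ≈ 5.71°
pole (s+100): 100 + j5 → |·| = √(100²+5²) = √10025 ≈ 100.12, ∠ = arctan(5/100) ≈ 2.86°
|G| = 500 · 66.709 / 5030.9 ≈ 6.6299
Gain = 20 log₁₀(6.6299) ≈ 16.43 dB
∠G = 77.01° − 8.57° = 68.44°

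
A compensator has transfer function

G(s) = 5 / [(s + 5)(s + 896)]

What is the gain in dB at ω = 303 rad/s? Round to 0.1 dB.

At s = jω = j303:
pole (s+5): 5 + j303 → |·| = √(5²+303²) = √91834 ≈ 303.04, ∠ = arctan(303/5) ≈ 89.05°
pole (s+896): 896 + j303 → |·| = √(896²+303²) = √894625 ≈ 945.85, ∠ = arctan(303/896) ≈ 18.68°
|G| = 5 / 2.8663e+05 ≈ 1.7444e-05
Gain = 20 log₁₀(1.7444e-05) ≈ -95.17 dB

-95.2 dB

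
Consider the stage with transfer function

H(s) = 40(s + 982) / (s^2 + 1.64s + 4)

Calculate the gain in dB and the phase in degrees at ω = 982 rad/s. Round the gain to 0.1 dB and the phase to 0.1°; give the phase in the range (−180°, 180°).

At s = jω = j982:
zero (s+982): 982 + j982 → |·| = √(982²+982²) = √1928648 ≈ 1388.8, ∠ = arctan(982/982) ≈ 45.00°
quadratic: (j982)² + 1.64·j982 + 4 = -964320 + j1610.48 → |·| ≈ 9.6432e+05, ∠ ≈ 179.90°
|H| = 40 · 1388.8 / 9.6432e+05 ≈ 0.057607
Gain = 20 log₁₀(0.057607) ≈ -24.79 dB
∠H = 45.00° − 179.90° = -134.90°

-24.8 dB, -134.9°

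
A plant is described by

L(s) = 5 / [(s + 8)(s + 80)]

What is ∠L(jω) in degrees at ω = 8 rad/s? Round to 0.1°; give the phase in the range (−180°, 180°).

-50.7°

At s = jω = j8:
pole (s+8): 8 + j8 → |·| = √(8²+8²) = √128 ≈ 11.314, ∠ = arctan(8/8) ≈ 45.00°
pole (s+80): 80 + j8 → |·| = √(80²+8²) = √6464 ≈ 80.399, ∠ = arctan(8/80) ≈ 5.71°
∠L = 0.00° − 50.71° = -50.71°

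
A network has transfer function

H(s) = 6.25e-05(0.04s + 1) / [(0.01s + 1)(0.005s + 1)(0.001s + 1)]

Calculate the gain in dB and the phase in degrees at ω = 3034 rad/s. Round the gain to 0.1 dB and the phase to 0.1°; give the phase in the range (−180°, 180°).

At ω = 3034 rad/s:
zero (1 + j3034·0.04) = 1 + j121.36 → |·| ≈ 121.36, ∠ ≈ 89.53°
pole (1 + j3034·0.01) = 1 + j30.34 → |·| ≈ 30.356, ∠ ≈ 88.11°
pole (1 + j3034·0.005) = 1 + j15.17 → |·| ≈ 15.203, ∠ ≈ 86.23°
pole (1 + j3034·0.001) = 1 + j3.034 → |·| ≈ 3.1946, ∠ ≈ 71.76°
|H| = 6.25e-05 · 121.36 / (30.356 · 15.203 · 3.1946) ≈ 5.1448e-06
Gain = 20 log₁₀(5.1448e-06) ≈ -105.77 dB
∠H = (89.53°) − (88.11° + 86.23° + 71.76°) = -156.57°

-105.8 dB, -156.6°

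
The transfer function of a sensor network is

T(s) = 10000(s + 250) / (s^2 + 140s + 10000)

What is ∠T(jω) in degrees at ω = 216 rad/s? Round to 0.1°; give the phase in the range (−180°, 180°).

-99.7°

At s = jω = j216:
zero (s+250): 250 + j216 → |·| = √(250²+216²) = √109156 ≈ 330.39, ∠ = arctan(216/250) ≈ 40.83°
quadratic: (j216)² + 140·j216 + 10000 = -36656 + j30240 → |·| ≈ 47520, ∠ ≈ 140.48°
∠T = 40.83° − 140.48° = -99.65°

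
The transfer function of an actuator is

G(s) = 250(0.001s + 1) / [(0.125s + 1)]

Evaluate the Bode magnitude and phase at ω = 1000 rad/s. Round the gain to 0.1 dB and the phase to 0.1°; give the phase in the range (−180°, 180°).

At ω = 1000 rad/s:
zero (1 + j1000·0.001) = 1 + j1 → |·| ≈ 1.4142, ∠ ≈ 45.00°
pole (1 + j1000·0.125) = 1 + j125 → |·| ≈ 125, ∠ ≈ 89.54°
|G| = 250 · 1.4142 / (125) ≈ 2.8284
Gain = 20 log₁₀(2.8284) ≈ 9.03 dB
∠G = (45.00°) − (89.54°) = -44.54°

9.0 dB, -44.5°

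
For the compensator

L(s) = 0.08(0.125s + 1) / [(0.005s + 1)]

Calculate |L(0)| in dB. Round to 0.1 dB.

L(0) = 0.08 · 1 / 1 = 0.08
20 log₁₀(0.08) ≈ -21.94 dB

-21.9 dB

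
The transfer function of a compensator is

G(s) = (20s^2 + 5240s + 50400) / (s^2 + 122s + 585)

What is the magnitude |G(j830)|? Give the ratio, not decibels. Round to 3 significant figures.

20.7

Substitute s = j830:
Numerator: 20(j830)^2 + 5240(j830) + 50400 = -13727600 + j4349200
Denominator: (j830)^2 + 122(j830) + 585 = -688315 + j101260
|N| = √(13727600² + 4349200²) ≈ 1.44e+07, ∠N ≈ 162.42°
|D| = √(688315² + 101260²) ≈ 6.9572e+05, ∠D ≈ 171.63°
|G| = 1.44e+07 / 6.9572e+05 ≈ 20.698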